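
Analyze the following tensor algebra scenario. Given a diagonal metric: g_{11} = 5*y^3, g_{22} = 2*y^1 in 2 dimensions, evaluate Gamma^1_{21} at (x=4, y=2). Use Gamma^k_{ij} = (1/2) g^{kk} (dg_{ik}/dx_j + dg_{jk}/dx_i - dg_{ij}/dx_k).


For a diagonal metric, Gamma^k_{ij} = (1/2) g^{kk} (dg_{ik}/dx_j + dg_{jk}/dx_i - dg_{ij}/dx_k).
The metric is diagonal, so g_{ab} = 0 for a != b.
At the given point: g_{11} = 40, g_{22} = 4
g^{11} = 1/40
dg_{21}/dx_1 = 0 (off-diagonal)
dg_{11}/dx_2 = dg_{11}/dx_2 = 60
dg_{21}/dx_1 = 0 (off-diagonal)
Numerator = 0 + 60 - 0 = 60
Gamma^1_{21} = 60 / (2 * 40) = 3/4

3/4


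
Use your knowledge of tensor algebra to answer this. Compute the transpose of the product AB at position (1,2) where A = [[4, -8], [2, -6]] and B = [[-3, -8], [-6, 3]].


(AB)^T_{ij} = (AB)_{ji} = sum_k A_{jk} B_{ki}.
For i=1, j=2 we need (AB)_{21}:
A_{21} * B_{11} = 2 * -3 = -6
A_{22} * B_{21} = -6 * -6 = 36
Sum = -6 + 36 = 30

30


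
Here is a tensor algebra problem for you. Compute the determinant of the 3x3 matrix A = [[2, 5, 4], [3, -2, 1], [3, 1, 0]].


Expanding along the first row, det(A) = a11*M_11 - a12*M_12 + a13*M_13, where M_1j is the (1,j) minor.
Minor M_11 = -2*0 - 1*1 = -1
Minor M_12 = 3*0 - 1*3 = -3
Minor M_13 = 3*1 - -2*3 = 9
det = 2*(-1) - 5*(-3) + 4*(9)
    = -2 - -15 + 36
    = 49

49


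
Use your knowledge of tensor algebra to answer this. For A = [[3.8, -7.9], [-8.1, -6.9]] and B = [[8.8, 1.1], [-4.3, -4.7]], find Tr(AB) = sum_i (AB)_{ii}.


Tr(AB) = sum_i (AB)_{ii} where (AB)_{ii} = sum_k A_{ik} B_{ki}.
(AB)_{11} = 3.8*8.8 + -7.9*-4.3 = 67.41
(AB)_{22} = -8.1*1.1 + -6.9*-4.7 = 23.52
Tr(AB) = 67.41 + 23.52 = 90.93

90.93


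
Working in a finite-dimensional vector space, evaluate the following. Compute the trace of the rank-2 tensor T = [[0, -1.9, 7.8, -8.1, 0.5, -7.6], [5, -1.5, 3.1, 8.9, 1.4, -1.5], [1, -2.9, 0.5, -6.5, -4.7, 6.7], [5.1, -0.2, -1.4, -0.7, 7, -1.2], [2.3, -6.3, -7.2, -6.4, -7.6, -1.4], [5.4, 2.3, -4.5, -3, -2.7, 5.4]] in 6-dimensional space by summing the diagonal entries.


The contraction (trace) of a rank-2 tensor is the sum of its diagonal elements.
Diagonal entries: A[1,1] = 0, A[2,2] = -1.5, A[3,3] = 0.5, A[4,4] = -0.7, A[5,5] = -7.6, A[6,6] = 5.4
Tr(A) = 0 + -1.5 + 0.5 + -0.7 + -7.6 + 5.4 = -3.9

-3.9


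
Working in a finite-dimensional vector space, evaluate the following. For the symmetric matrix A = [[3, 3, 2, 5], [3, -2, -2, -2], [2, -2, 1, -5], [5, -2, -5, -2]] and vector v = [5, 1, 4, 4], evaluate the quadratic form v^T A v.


First compute Av:
(Av)_1 = 3*5 + 3*1 + 2*4 + 5*4 = 46
(Av)_2 = 3*5 + -2*1 + -2*4 + -2*4 = -3
(Av)_3 = 2*5 + -2*1 + 1*4 + -5*4 = -8
(Av)_4 = 5*5 + -2*1 + -5*4 + -2*4 = -5
Av = [46, -3, -8, -5]
Then v^T (Av) = 5*46 + 1*-3 + 4*-8 + 4*-5
= 230 + -3 + -32 + -20 = 175

175


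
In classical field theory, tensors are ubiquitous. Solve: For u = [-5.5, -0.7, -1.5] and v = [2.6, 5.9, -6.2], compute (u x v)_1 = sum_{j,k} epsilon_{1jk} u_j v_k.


(u x v)_1 = sum_{j,k} epsilon_{1jk} u_j v_k. Only permutations of (1,2,3) contribute; the two non-zero terms are:
eps_{123} u_2 v_3 = 1 * -0.7 * -6.2 = 4.34
eps_{132} u_3 v_2 = -1 * -1.5 * 5.9 = 8.85
(u x v)_1 = 13.19

13.19


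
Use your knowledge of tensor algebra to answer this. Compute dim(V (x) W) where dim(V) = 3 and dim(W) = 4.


The dimension of a tensor product is the product of dimensions.
dim(V) = 3, dim(W) = 4
dim(V (x) W) = 3 * 4 = 12

12


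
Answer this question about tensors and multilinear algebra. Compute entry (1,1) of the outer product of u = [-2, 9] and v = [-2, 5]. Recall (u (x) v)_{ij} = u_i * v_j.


The outer product entry T_{ij} = u_i * v_j.
We need i=1, j=1.
u_1 = -2, v_1 = -2
T_{1,1} = -2 * -2 = 4

4


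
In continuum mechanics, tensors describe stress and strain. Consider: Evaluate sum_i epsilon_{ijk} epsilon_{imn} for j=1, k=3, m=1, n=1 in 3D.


Using the identity: epsilon_{ijk} epsilon_{imn} = delta_{jm} delta_{kn} - delta_{jn} delta_{km}.
delta_{11} = 1
delta_{31} = 0
delta_{11} = 1
delta_{31} = 0
Result = 1 * 0 - 1 * 0 = 0 - 0 = 0

0


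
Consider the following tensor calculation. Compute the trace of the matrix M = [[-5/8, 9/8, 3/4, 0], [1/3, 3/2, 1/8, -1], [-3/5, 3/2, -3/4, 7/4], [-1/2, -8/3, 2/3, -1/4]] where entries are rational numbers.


The trace is the sum of diagonal entries.
Diagonal: M[1,1] = -5/8, M[2,2] = 3/2, M[3,3] = -3/4, M[4,4] = -1/4
Tr(M) = -5/8 + 3/2 + -3/4 + -1/4
Computing step by step:
After adding M[1,1]: -5/8
After adding M[2,2]: 7/8
After adding M[3,3]: 1/8
After adding M[4,4]: -1/8
Tr(M) = -1/8

-1/8


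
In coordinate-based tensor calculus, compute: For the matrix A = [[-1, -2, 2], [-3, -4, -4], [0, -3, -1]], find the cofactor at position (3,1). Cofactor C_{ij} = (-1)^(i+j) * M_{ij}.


To find cofactor C_{31}, delete row 3 and column 1.
The resulting 2x2 submatrix is: [[-2, 2], [-4, -4]]
Minor M_{31} = -2*-4 - 2*-4
  = 8 - -8 = 16
Sign = (-1)^(3+1) = (-1)^4 = 1
Cofactor C_{31} = 1 * 16 = 16

16


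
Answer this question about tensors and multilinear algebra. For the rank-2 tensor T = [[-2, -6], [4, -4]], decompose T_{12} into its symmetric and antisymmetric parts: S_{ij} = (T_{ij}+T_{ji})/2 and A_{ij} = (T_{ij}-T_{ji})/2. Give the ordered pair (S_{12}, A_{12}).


T_{12} = -6
T_{21} = 4
S_{12} = (-6 + 4)/2 = -2/2 = -1
A_{12} = (-6 - 4)/2 = -10/2 = -5
Check: S + A = -1 + -5 = -6 = T_{12}.

(-1, -5)


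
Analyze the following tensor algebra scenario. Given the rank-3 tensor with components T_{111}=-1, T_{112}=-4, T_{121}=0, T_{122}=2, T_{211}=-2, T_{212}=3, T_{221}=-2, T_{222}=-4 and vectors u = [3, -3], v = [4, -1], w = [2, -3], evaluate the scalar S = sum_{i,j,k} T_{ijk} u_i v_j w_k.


S = sum over i,j,k of T_{ijk} u_i v_j w_k. Expanding all 8 terms:
T_{111}*u_1*v_1*w_1 = -1*3*4*2 = -24  (running total: -24)
T_{112}*u_1*v_1*w_2 = -4*3*4*-3 = 144  (running total: 120)
T_{121}*u_1*v_2*w_1 = 0*3*-1*2 = 0  (running total: 120)
T_{122}*u_1*v_2*w_2 = 2*3*-1*-3 = 18  (running total: 138)
T_{211}*u_2*v_1*w_1 = -2*-3*4*2 = 48  (running total: 186)
T_{212}*u_2*v_1*w_2 = 3*-3*4*-3 = 108  (running total: 294)
T_{221}*u_2*v_2*w_1 = -2*-3*-1*2 = -12  (running total: 282)
T_{222}*u_2*v_2*w_2 = -4*-3*-1*-3 = 36  (running total: 318)
S = 318

318


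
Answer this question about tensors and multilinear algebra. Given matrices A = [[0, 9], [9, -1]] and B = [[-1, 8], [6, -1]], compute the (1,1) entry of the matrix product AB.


(AB)_{ij} = sum_k A_{ik} B_{kj}.
For i=1, j=1:
A_{11} * B_{11} = 0 * -1 = 0
A_{12} * B_{21} = 9 * 6 = 54
Sum = 0 + 54 = 54

54


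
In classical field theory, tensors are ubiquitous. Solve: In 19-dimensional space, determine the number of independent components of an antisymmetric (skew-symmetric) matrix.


An antisymmetric rank-2 tensor satisfies A_{ij} = -A_{ji}, so diagonal entries are zero.
The independent components are the upper-triangular entries: C(n, 2) = n(n-1)/2.
n = 19
C(19, 2) = 19 * 18 / 2 = 342 / 2 = 171

171


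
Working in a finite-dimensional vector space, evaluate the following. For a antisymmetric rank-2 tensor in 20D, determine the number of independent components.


A antisymmetric rank-2 tensor in d dimensions has d(d-1)/2 independent components.
d = 20
d(d-1)/2 = 20 * 19 / 2 = 380 / 2 = 190

190


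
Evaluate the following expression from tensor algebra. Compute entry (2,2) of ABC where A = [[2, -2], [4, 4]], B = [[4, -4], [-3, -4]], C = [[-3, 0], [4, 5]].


(ABC)_{22} = sum_m (AB)_{2m} C_{m2}. First compute row 2 of AB.
(AB)_{21} = 4*4 + 4*-3 = 4
(AB)_{22} = 4*-4 + 4*-4 = -32
Now contract with column 2 of C:
(AB)_{21} * C_{12} = 4 * 0 = 0
(AB)_{22} * C_{22} = -32 * 5 = -160
(ABC)_{22} = 0 + -160 = -160

-160


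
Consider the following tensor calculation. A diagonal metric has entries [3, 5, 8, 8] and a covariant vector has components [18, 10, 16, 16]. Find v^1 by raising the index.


To raise an index with a diagonal metric: v^i = v_i / g_{ii}.
For index 1: v_1 = 18, g_{11} = 3
v^1 = 18 / 3 = 6

6


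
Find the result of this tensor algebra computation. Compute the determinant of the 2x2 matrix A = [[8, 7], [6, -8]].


For a 2x2 matrix [[a, b], [c, d]], det = a*d - b*c.
a = 8, b = 7, c = 6, d = -8
a*d = 8 * -8 = -64
b*c = 7 * 6 = 42
det = -64 - 42 = -106

-106


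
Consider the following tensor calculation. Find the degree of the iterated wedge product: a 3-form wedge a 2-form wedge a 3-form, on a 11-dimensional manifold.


The degree of a wedge product is the sum of the degrees of the individual forms.
Degrees: 3, 2, 3
Total degree = 3 + 2 + 3 = 8

8


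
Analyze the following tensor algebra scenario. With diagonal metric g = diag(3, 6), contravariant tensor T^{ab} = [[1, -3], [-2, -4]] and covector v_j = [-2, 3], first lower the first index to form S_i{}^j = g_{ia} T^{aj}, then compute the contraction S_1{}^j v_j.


Step 1: lower the first index. For a diagonal metric, g_{ia} T^{aj} = g_{ii} T^{ij} (no sum on i).
g_{11} = 3
S_1{}^1 = 3 * T^{11} = 3 * 1 = 3
S_1{}^2 = 3 * T^{12} = 3 * -3 = -9
Step 2: contract S_1{}^j with v_j.
S_1{}^1 * v_1 = 3 * -2 = -6
S_1{}^2 * v_2 = -9 * 3 = -27
Result = -6 + -27 = -33

-33


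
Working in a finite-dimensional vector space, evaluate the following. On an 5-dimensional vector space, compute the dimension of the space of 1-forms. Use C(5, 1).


The dimension of the space of p-forms on an n-dimensional space is C(n, p).
n = 5, p = 1
C(5, 1) = 5! / (1! * 4!) = 5

5


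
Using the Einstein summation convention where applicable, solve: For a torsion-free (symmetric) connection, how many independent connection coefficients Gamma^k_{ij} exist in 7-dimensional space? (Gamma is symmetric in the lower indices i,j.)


Christoffel symbols Gamma^k_{ij} are symmetric in i,j, so there are d * d(d+1)/2 independent symbols.
d = 7
d(d+1)/2 = 7 * 8 / 2 = 28
Total = 7 * 28 = 196

196


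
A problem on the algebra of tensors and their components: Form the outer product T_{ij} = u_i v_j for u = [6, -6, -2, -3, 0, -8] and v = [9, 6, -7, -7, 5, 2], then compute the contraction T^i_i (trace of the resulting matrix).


The outer product gives T_{ij} = u_i v_j.
The trace (contraction) is Tr(T) = sum_i T_{ii} = sum_i u_i v_i.
Diagonal entries:
T_{11} = u_1 * v_1 = 6 * 9 = 54
T_{22} = u_2 * v_2 = -6 * 6 = -36
T_{33} = u_3 * v_3 = -2 * -7 = 14
T_{44} = u_4 * v_4 = -3 * -7 = 21
T_{55} = u_5 * v_5 = 0 * 5 = 0
T_{66} = u_6 * v_6 = -8 * 2 = -16
Tr(T) = 54 + -36 + 14 + 21 + 0 + -16 = 37

37


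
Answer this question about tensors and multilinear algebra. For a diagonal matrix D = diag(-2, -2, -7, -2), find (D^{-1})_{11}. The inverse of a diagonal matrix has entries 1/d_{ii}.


For a diagonal matrix, the inverse has entries (D^{-1})_{ii} = 1/d_{ii}.
The diagonal entries are: d_{11} = -2, d_{22} = -2, d_{33} = -7, d_{44} = -2
We need (D^{-1})_{11} = 1/d_{11} = 1/-2 = -1/2

-1/2


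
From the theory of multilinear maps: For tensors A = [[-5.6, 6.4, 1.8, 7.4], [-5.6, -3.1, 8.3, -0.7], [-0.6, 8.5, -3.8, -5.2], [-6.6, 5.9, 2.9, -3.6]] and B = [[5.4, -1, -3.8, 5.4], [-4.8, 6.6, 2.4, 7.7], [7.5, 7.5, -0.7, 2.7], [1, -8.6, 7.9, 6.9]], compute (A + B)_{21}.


Tensor addition is component-wise: (A + B)_{ij} = A_{ij} + B_{ij}.
A_{21} = -5.6
B_{21} = -4.8
(A + B)_{21} = -5.6 + -4.8 = -10.4

-10.4


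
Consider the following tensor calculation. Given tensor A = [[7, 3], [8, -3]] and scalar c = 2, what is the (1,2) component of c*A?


Scalar multiplication: (cA)_{ij} = c * A_{ij}.
c = 2
A_{12} = 3
(cA)_{12} = 2 * 3 = 6

6


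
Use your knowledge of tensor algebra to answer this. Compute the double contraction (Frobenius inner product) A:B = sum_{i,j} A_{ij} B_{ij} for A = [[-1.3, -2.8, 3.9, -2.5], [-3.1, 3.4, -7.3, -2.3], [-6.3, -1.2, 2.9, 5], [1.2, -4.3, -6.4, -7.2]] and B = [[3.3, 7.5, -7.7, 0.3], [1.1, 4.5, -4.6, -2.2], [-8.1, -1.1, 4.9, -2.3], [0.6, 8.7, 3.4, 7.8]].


A:B = sum over all i,j of A_{ij} * B_{ij}.
Row 1: -1.3*3.3=-4.29, -2.8*7.5=-21, 3.9*-7.7=-30.03, -2.5*0.3=-0.75 => row sum = -56.07
Row 2: -3.1*1.1=-3.41, 3.4*4.5=15.3, -7.3*-4.6=33.58, -2.3*-2.2=5.06 => row sum = 50.53
Row 3: -6.3*-8.1=51.03, -1.2*-1.1=1.32, 2.9*4.9=14.21, 5*-2.3=-11.5 => row sum = 55.06
Row 4: 1.2*0.6=0.72, -4.3*8.7=-37.41, -6.4*3.4=-21.76, -7.2*7.8=-56.16 => row sum = -114.61
Total = -56.07 + 50.53 + 55.06 + -114.61 = -65.09

-65.09


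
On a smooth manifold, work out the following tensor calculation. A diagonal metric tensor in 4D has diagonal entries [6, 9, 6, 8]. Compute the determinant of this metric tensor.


For a diagonal metric, the determinant is the product of diagonal entries.
Diagonal entries: 6, 9, 6, 8
det(g) = 6 * 9 * 6 * 8 = 2592

2592


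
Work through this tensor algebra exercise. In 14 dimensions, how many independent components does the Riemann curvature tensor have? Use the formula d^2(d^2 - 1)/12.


The Riemann tensor in d dimensions has d^2(d^2 - 1)/12 independent components.
d = 14, so d^2 = 196
d^2 - 1 = 195
d^2(d^2 - 1) = 196 * 195 = 38220
Divide by 12: 38220 / 12 = 3185

3185


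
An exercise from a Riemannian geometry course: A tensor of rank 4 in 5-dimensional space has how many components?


The number of components of a rank-r tensor in d dimensions is d^r.
Here d = 5 and r = 4.
5^4 = 625

625


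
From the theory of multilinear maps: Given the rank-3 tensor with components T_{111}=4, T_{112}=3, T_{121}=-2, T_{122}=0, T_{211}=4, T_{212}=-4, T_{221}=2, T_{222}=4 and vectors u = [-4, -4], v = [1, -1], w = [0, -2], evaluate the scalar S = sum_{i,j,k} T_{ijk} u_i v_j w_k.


S = sum over i,j,k of T_{ijk} u_i v_j w_k. Expanding all 8 terms:
T_{111}*u_1*v_1*w_1 = 4*-4*1*0 = 0  (running total: 0)
T_{112}*u_1*v_1*w_2 = 3*-4*1*-2 = 24  (running total: 24)
T_{121}*u_1*v_2*w_1 = -2*-4*-1*0 = 0  (running total: 24)
T_{122}*u_1*v_2*w_2 = 0*-4*-1*-2 = 0  (running total: 24)
T_{211}*u_2*v_1*w_1 = 4*-4*1*0 = 0  (running total: 24)
T_{212}*u_2*v_1*w_2 = -4*-4*1*-2 = -32  (running total: -8)
T_{221}*u_2*v_2*w_1 = 2*-4*-1*0 = 0  (running total: -8)
T_{222}*u_2*v_2*w_2 = 4*-4*-1*-2 = -32  (running total: -40)
S = -40

-40


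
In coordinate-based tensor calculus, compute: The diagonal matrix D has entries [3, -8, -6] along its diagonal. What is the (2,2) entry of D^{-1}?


For a diagonal matrix, the inverse has entries (D^{-1})_{ii} = 1/d_{ii}.
The diagonal entries are: d_{11} = 3, d_{22} = -8, d_{33} = -6
We need (D^{-1})_{22} = 1/d_{22} = 1/-8 = -1/8

-1/8


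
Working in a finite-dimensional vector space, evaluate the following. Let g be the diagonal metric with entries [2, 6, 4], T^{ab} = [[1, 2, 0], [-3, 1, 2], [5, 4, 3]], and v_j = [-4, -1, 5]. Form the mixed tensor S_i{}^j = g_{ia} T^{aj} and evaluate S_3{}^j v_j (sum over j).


Step 1: lower the first index. For a diagonal metric, g_{ia} T^{aj} = g_{ii} T^{ij} (no sum on i).
g_{33} = 4
S_3{}^1 = 4 * T^{31} = 4 * 5 = 20
S_3{}^2 = 4 * T^{32} = 4 * 4 = 16
S_3{}^3 = 4 * T^{33} = 4 * 3 = 12
Step 2: contract S_3{}^j with v_j.
S_3{}^1 * v_1 = 20 * -4 = -80
S_3{}^2 * v_2 = 16 * -1 = -16
S_3{}^3 * v_3 = 12 * 5 = 60
Result = -80 + -16 + 60 = -36

-36


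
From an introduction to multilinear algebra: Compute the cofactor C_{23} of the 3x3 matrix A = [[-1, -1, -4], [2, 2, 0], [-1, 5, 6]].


To find cofactor C_{23}, delete row 2 and column 3.
The resulting 2x2 submatrix is: [[-1, -1], [-1, 5]]
Minor M_{23} = -1*5 - -1*-1
  = -5 - 1 = -6
Sign = (-1)^(2+3) = (-1)^5 = -1
Cofactor C_{23} = -1 * -6 = 6

6


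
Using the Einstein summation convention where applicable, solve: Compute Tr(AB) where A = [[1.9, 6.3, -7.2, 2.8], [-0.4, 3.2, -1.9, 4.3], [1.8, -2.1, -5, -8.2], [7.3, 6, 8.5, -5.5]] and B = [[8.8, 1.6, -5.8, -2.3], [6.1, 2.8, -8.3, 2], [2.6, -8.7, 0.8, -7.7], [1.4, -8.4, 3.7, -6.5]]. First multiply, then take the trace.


Tr(AB) = sum_i (AB)_{ii} where (AB)_{ii} = sum_k A_{ik} B_{ki}.
(AB)_{11} = 1.9*8.8 + 6.3*6.1 + -7.2*2.6 + 2.8*1.4 = 40.35
(AB)_{22} = -0.4*1.6 + 3.2*2.8 + -1.9*-8.7 + 4.3*-8.4 = -11.27
(AB)_{33} = 1.8*-5.8 + -2.1*-8.3 + -5*0.8 + -8.2*3.7 = -27.35
(AB)_{44} = 7.3*-2.3 + 6*2 + 8.5*-7.7 + -5.5*-6.5 = -34.49
Tr(AB) = 40.35 + -11.27 + -27.35 + -34.49 = -32.76

-32.76


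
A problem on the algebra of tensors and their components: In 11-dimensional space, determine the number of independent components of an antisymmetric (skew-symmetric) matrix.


An antisymmetric rank-2 tensor satisfies A_{ij} = -A_{ji}, so diagonal entries are zero.
The independent components are the upper-triangular entries: C(n, 2) = n(n-1)/2.
n = 11
C(11, 2) = 11 * 10 / 2 = 110 / 2 = 55

55


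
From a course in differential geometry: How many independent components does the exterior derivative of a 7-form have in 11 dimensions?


The exterior derivative of a p-form is a (p+1)-form.
Its number of independent components is C(n, p+1).
n = 11, p+1 = 8
C(11, 8) = 165

165


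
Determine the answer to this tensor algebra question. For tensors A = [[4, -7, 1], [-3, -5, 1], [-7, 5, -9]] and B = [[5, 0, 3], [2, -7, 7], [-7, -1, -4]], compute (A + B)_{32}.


Tensor addition is component-wise: (A + B)_{ij} = A_{ij} + B_{ij}.
A_{32} = 5
B_{32} = -1
(A + B)_{32} = 5 + -1 = 4

4


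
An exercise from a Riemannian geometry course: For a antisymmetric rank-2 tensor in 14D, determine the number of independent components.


A antisymmetric rank-2 tensor in d dimensions has d(d-1)/2 independent components.
d = 14
d(d-1)/2 = 14 * 13 / 2 = 182 / 2 = 91

91


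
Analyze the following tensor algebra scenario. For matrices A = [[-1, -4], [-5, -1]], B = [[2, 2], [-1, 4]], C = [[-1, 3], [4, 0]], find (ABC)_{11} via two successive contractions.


(ABC)_{11} = sum_m (AB)_{1m} C_{m1}. First compute row 1 of AB.
(AB)_{11} = -1*2 + -4*-1 = 2
(AB)_{12} = -1*2 + -4*4 = -18
Now contract with column 1 of C:
(AB)_{11} * C_{11} = 2 * -1 = -2
(AB)_{12} * C_{21} = -18 * 4 = -72
(ABC)_{11} = -2 + -72 = -74

-74


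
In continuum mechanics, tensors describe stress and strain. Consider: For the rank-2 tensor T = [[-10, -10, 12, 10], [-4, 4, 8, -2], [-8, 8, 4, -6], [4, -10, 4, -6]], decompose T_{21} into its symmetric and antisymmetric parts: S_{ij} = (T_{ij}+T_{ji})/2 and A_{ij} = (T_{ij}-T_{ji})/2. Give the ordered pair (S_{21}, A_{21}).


T_{21} = -4
T_{12} = -10
S_{21} = (-4 + -10)/2 = -14/2 = -7
A_{21} = (-4 - -10)/2 = 6/2 = 3
Check: S + A = -7 + 3 = -4 = T_{21}.

(-7, 3)


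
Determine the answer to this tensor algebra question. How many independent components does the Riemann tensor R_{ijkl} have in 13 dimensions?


The Riemann tensor in d dimensions has d^2(d^2 - 1)/12 independent components.
d = 13, so d^2 = 169
d^2 - 1 = 168
d^2(d^2 - 1) = 169 * 168 = 28392
Divide by 12: 28392 / 12 = 2366

2366


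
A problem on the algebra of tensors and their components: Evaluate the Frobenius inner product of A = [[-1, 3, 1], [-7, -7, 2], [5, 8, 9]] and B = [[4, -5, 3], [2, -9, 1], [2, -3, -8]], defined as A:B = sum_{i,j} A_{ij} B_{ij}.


A:B = sum over all i,j of A_{ij} * B_{ij}.
Row 1: -1*4=-4, 3*-5=-15, 1*3=3 => row sum = -16
Row 2: -7*2=-14, -7*-9=63, 2*1=2 => row sum = 51
Row 3: 5*2=10, 8*-3=-24, 9*-8=-72 => row sum = -86
Total = -16 + 51 + -86 = -51

-51


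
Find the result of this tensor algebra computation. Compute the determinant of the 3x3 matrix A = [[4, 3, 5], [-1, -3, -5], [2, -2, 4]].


Expanding along the first row, det(A) = a11*M_11 - a12*M_12 + a13*M_13, where M_1j is the (1,j) minor.
Minor M_11 = -3*4 - -5*-2 = -22
Minor M_12 = -1*4 - -5*2 = 6
Minor M_13 = -1*-2 - -3*2 = 8
det = 4*(-22) - 3*(6) + 5*(8)
    = -88 - 18 + 40
    = -66

-66


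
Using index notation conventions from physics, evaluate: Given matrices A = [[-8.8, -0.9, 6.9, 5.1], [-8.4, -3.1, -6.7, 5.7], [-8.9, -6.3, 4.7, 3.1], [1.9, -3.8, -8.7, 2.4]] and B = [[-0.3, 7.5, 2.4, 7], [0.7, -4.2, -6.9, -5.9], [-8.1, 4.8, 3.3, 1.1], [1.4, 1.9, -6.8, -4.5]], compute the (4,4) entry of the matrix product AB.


(AB)_{ij} = sum_k A_{ik} B_{kj}.
For i=4, j=4:
A_{41} * B_{14} = 1.9 * 7 = 13.3
A_{42} * B_{24} = -3.8 * -5.9 = 22.42
A_{43} * B_{34} = -8.7 * 1.1 = -9.57
A_{44} * B_{44} = 2.4 * -4.5 = -10.8
Sum = 13.3 + 22.42 + -9.57 + -10.8 = 15.35

15.35


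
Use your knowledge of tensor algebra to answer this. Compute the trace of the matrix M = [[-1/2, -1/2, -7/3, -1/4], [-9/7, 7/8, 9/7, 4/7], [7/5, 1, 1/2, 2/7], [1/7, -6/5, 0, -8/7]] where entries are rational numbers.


The trace is the sum of diagonal entries.
Diagonal: M[1,1] = -1/2, M[2,2] = 7/8, M[3,3] = 1/2, M[4,4] = -8/7
Tr(M) = -1/2 + 7/8 + 1/2 + -8/7
Computing step by step:
After adding M[1,1]: -1/2
After adding M[2,2]: 3/8
After adding M[3,3]: 7/8
After adding M[4,4]: -15/56
Tr(M) = -15/56

-15/56


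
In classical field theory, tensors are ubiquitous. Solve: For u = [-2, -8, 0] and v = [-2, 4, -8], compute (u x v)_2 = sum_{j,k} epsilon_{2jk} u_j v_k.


(u x v)_2 = sum_{j,k} epsilon_{2jk} u_j v_k. Only permutations of (1,2,3) contribute; the two non-zero terms are:
eps_{213} u_1 v_3 = -1 * -2 * -8 = -16
eps_{231} u_3 v_1 = 1 * 0 * -2 = 0
(u x v)_2 = -16

-16


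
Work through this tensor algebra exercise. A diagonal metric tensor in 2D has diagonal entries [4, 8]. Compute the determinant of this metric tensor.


For a diagonal metric, the determinant is the product of diagonal entries.
Diagonal entries: 4, 8
det(g) = 4 * 8 = 32

32


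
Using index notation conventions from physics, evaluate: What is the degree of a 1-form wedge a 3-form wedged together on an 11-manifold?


The degree of a wedge product is the sum of the degrees of the individual forms.
Degrees: 1, 3
Total degree = 1 + 3 = 4

4


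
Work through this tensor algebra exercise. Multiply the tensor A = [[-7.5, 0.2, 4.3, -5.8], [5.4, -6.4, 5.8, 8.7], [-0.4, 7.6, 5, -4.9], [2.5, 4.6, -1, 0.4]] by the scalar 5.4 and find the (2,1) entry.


Scalar multiplication: (cA)_{ij} = c * A_{ij}.
c = 5.4
A_{21} = 5.4
(cA)_{21} = 5.4 * 5.4 = 29.16

29.16


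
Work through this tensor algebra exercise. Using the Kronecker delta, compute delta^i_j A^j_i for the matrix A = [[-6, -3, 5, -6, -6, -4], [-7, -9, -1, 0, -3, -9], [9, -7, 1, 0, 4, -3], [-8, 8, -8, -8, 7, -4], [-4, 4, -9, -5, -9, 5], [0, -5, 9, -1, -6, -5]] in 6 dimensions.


The contraction (trace) of a rank-2 tensor is the sum of its diagonal elements.
Diagonal entries: A[1,1] = -6, A[2,2] = -9, A[3,3] = 1, A[4,4] = -8, A[5,5] = -9, A[6,6] = -5
Tr(A) = -6 + -9 + 1 + -8 + -9 + -5 = -36

-36


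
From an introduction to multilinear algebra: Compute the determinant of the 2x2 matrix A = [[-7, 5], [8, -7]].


For a 2x2 matrix [[a, b], [c, d]], det = a*d - b*c.
a = -7, b = 5, c = 8, d = -7
a*d = -7 * -7 = 49
b*c = 5 * 8 = 40
det = 49 - 40 = 9

9


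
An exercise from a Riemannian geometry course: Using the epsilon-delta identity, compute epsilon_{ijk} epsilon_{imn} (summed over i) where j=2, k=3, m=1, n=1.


Using the identity: epsilon_{ijk} epsilon_{imn} = delta_{jm} delta_{kn} - delta_{jn} delta_{km}.
delta_{21} = 0
delta_{31} = 0
delta_{21} = 0
delta_{31} = 0
Result = 0 * 0 - 0 * 0 = 0 - 0 = 0

0


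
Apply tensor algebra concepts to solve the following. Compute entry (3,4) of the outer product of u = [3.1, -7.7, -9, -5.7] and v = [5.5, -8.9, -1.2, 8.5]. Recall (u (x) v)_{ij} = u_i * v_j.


The outer product entry T_{ij} = u_i * v_j.
We need i=3, j=4.
u_3 = -9, v_4 = 8.5
T_{3,4} = -9 * 8.5 = -76.5

-76.5


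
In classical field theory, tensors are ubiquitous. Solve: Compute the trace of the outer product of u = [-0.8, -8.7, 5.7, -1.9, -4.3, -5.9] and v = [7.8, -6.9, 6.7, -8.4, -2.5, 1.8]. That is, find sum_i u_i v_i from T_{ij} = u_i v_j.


The outer product gives T_{ij} = u_i v_j.
The trace (contraction) is Tr(T) = sum_i T_{ii} = sum_i u_i v_i.
Diagonal entries:
T_{11} = u_1 * v_1 = -0.8 * 7.8 = -6.24
T_{22} = u_2 * v_2 = -8.7 * -6.9 = 60.03
T_{33} = u_3 * v_3 = 5.7 * 6.7 = 38.19
T_{44} = u_4 * v_4 = -1.9 * -8.4 = 15.96
T_{55} = u_5 * v_5 = -4.3 * -2.5 = 10.75
T_{66} = u_6 * v_6 = -5.9 * 1.8 = -10.62
Tr(T) = -6.24 + 60.03 + 38.19 + 15.96 + 10.75 + -10.62 = 108.07

108.07


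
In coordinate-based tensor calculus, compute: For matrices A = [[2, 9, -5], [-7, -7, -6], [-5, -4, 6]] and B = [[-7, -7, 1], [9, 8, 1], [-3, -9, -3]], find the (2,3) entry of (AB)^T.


(AB)^T_{ij} = (AB)_{ji} = sum_k A_{jk} B_{ki}.
For i=2, j=3 we need (AB)_{32}:
A_{31} * B_{12} = -5 * -7 = 35
A_{32} * B_{22} = -4 * 8 = -32
A_{33} * B_{32} = 6 * -9 = -54
Sum = 35 + -32 + -54 = -51

-51


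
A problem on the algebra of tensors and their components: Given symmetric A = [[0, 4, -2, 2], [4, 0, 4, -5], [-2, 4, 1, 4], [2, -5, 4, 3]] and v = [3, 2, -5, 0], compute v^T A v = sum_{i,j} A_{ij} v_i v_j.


First compute Av:
(Av)_1 = 0*3 + 4*2 + -2*-5 + 2*0 = 18
(Av)_2 = 4*3 + 0*2 + 4*-5 + -5*0 = -8
(Av)_3 = -2*3 + 4*2 + 1*-5 + 4*0 = -3
(Av)_4 = 2*3 + -5*2 + 4*-5 + 3*0 = -24
Av = [18, -8, -3, -24]
Then v^T (Av) = 3*18 + 2*-8 + -5*-3 + 0*-24
= 54 + -16 + 15 + 0 = 53

53


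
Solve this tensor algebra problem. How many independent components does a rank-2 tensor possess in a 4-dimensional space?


The number of components of a rank-r tensor in d dimensions is d^r.
Here d = 4 and r = 2.
4^2 = 16

16


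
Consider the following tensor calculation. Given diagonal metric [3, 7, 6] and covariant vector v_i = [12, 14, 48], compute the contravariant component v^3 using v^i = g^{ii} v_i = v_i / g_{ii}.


To raise an index with a diagonal metric: v^i = v_i / g_{ii}.
For index 3: v_3 = 48, g_{33} = 6
v^3 = 48 / 6 = 8

8


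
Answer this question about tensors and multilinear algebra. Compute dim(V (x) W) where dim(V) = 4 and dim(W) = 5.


The dimension of a tensor product is the product of dimensions.
dim(V) = 4, dim(W) = 5
dim(V (x) W) = 4 * 5 = 20

20


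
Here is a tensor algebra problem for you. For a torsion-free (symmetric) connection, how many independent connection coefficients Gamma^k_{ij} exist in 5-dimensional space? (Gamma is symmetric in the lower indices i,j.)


Christoffel symbols Gamma^k_{ij} are symmetric in i,j, so there are d * d(d+1)/2 independent symbols.
d = 5
d(d+1)/2 = 5 * 6 / 2 = 15
Total = 5 * 15 = 75

75


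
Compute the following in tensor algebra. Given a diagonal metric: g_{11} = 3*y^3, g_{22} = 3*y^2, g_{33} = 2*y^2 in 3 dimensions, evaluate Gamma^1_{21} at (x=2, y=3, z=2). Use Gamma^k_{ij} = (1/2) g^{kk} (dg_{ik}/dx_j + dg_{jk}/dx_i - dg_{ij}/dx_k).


For a diagonal metric, Gamma^k_{ij} = (1/2) g^{kk} (dg_{ik}/dx_j + dg_{jk}/dx_i - dg_{ij}/dx_k).
The metric is diagonal, so g_{ab} = 0 for a != b.
At the given point: g_{11} = 81, g_{22} = 27, g_{33} = 18
g^{11} = 1/81
dg_{21}/dx_1 = 0 (off-diagonal)
dg_{11}/dx_2 = dg_{11}/dx_2 = 81
dg_{21}/dx_1 = 0 (off-diagonal)
Numerator = 0 + 81 - 0 = 81
Gamma^1_{21} = 81 / (2 * 81) = 1/2

1/2


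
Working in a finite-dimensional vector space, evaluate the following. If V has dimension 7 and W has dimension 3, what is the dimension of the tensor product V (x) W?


The dimension of a tensor product is the product of dimensions.
dim(V) = 7, dim(W) = 3
dim(V (x) W) = 7 * 3 = 21

21


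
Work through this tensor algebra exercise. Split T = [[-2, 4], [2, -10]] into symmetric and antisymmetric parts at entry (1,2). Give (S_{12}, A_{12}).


T_{12} = 4
T_{21} = 2
S_{12} = (4 + 2)/2 = 6/2 = 3
A_{12} = (4 - 2)/2 = 2/2 = 1
Check: S + A = 3 + 1 = 4 = T_{12}.

(3, 1)


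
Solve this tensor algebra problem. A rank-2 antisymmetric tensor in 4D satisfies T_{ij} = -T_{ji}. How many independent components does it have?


An antisymmetric rank-2 tensor satisfies A_{ij} = -A_{ji}, so diagonal entries are zero.
The independent components are the upper-triangular entries: C(n, 2) = n(n-1)/2.
n = 4
C(4, 2) = 4 * 3 / 2 = 12 / 2 = 6

6


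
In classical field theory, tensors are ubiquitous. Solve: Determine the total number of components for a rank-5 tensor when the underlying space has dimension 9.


The number of components of a rank-r tensor in d dimensions is d^r.
Here d = 9 and r = 5.
9^5 = 59049

59049


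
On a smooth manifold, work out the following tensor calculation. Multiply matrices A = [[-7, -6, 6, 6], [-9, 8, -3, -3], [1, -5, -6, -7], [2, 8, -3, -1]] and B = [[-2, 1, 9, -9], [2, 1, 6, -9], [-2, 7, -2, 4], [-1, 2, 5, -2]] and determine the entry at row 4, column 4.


(AB)_{ij} = sum_k A_{ik} B_{kj}.
For i=4, j=4:
A_{41} * B_{14} = 2 * -9 = -18
A_{42} * B_{24} = 8 * -9 = -72
A_{43} * B_{34} = -3 * 4 = -12
A_{44} * B_{44} = -1 * -2 = 2
Sum = -18 + -72 + -12 + 2 = -100

-100


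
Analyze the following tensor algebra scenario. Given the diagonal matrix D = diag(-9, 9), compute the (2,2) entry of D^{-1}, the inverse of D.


For a diagonal matrix, the inverse has entries (D^{-1})_{ii} = 1/d_{ii}.
The diagonal entries are: d_{11} = -9, d_{22} = 9
We need (D^{-1})_{22} = 1/d_{22} = 1/9 = 1/9

1/9


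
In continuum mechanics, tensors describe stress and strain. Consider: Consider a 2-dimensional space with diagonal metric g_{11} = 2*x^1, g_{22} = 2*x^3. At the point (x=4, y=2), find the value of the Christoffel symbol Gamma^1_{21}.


For a diagonal metric, Gamma^k_{ij} = (1/2) g^{kk} (dg_{ik}/dx_j + dg_{jk}/dx_i - dg_{ij}/dx_k).
The metric is diagonal, so g_{ab} = 0 for a != b.
At the given point: g_{11} = 8, g_{22} = 128
g^{11} = 1/8
dg_{21}/dx_1 = 0 (off-diagonal)
dg_{11}/dx_2 = dg_{11}/dx_2 = 0
dg_{21}/dx_1 = 0 (off-diagonal)
Numerator = 0 + 0 - 0 = 0
Gamma^1_{21} = 0 / (2 * 8) = 0

0


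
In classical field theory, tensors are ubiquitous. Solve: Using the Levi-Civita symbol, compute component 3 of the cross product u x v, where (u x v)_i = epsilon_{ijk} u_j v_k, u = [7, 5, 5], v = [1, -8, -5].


(u x v)_3 = sum_{j,k} epsilon_{3jk} u_j v_k. Only permutations of (1,2,3) contribute; the two non-zero terms are:
eps_{312} u_1 v_2 = 1 * 7 * -8 = -56
eps_{321} u_2 v_1 = -1 * 5 * 1 = -5
(u x v)_3 = -61

-61


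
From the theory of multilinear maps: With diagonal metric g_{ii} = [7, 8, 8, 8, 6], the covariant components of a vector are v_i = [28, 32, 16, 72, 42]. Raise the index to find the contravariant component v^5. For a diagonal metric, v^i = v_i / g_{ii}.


To raise an index with a diagonal metric: v^i = v_i / g_{ii}.
For index 5: v_5 = 42, g_{55} = 6
v^5 = 42 / 6 = 7

7


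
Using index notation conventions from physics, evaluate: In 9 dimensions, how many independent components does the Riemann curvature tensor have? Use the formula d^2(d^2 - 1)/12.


The Riemann tensor in d dimensions has d^2(d^2 - 1)/12 independent components.
d = 9, so d^2 = 81
d^2 - 1 = 80
d^2(d^2 - 1) = 81 * 80 = 6480
Divide by 12: 6480 / 12 = 540

540


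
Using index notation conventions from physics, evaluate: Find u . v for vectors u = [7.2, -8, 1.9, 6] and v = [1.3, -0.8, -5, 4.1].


The inner product u . v = sum of u_i * v_i.
Term-by-term: 7.2 * 1.3, -8 * -0.8, 1.9 * -5, 6 * 4.1
Products: 9.36, 6.4, -9.5, 24.6
Sum = 9.36 + 6.4 + -9.5 + 24.6 = 30.86

30.86


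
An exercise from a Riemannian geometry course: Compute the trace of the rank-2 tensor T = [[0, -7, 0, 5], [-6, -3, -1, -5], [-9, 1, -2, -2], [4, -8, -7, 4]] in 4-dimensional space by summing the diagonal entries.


The contraction (trace) of a rank-2 tensor is the sum of its diagonal elements.
Diagonal entries: A[1,1] = 0, A[2,2] = -3, A[3,3] = -2, A[4,4] = 4
Tr(A) = 0 + -3 + -2 + 4 = -1

-1


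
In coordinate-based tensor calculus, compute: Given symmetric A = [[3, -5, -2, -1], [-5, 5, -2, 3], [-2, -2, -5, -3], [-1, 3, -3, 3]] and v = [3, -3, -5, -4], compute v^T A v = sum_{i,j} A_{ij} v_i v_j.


First compute Av:
(Av)_1 = 3*3 + -5*-3 + -2*-5 + -1*-4 = 38
(Av)_2 = -5*3 + 5*-3 + -2*-5 + 3*-4 = -32
(Av)_3 = -2*3 + -2*-3 + -5*-5 + -3*-4 = 37
(Av)_4 = -1*3 + 3*-3 + -3*-5 + 3*-4 = -9
Av = [38, -32, 37, -9]
Then v^T (Av) = 3*38 + -3*-32 + -5*37 + -4*-9
= 114 + 96 + -185 + 36 = 61

61


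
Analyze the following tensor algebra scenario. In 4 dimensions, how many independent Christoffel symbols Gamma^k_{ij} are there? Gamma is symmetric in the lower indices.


Christoffel symbols Gamma^k_{ij} are symmetric in i,j, so there are d * d(d+1)/2 independent symbols.
d = 4
d(d+1)/2 = 4 * 5 / 2 = 10
Total = 4 * 10 = 40

40


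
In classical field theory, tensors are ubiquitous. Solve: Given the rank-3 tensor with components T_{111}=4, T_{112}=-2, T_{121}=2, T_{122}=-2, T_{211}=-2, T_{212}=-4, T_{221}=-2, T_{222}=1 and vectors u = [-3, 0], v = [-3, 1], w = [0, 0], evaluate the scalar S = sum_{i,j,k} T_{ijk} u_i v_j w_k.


S = sum over i,j,k of T_{ijk} u_i v_j w_k. Expanding all 8 terms:
T_{111}*u_1*v_1*w_1 = 4*-3*-3*0 = 0  (running total: 0)
T_{112}*u_1*v_1*w_2 = -2*-3*-3*0 = 0  (running total: 0)
T_{121}*u_1*v_2*w_1 = 2*-3*1*0 = 0  (running total: 0)
T_{122}*u_1*v_2*w_2 = -2*-3*1*0 = 0  (running total: 0)
T_{211}*u_2*v_1*w_1 = -2*0*-3*0 = 0  (running total: 0)
T_{212}*u_2*v_1*w_2 = -4*0*-3*0 = 0  (running total: 0)
T_{221}*u_2*v_2*w_1 = -2*0*1*0 = 0  (running total: 0)
T_{222}*u_2*v_2*w_2 = 1*0*1*0 = 0  (running total: 0)
S = 0

0


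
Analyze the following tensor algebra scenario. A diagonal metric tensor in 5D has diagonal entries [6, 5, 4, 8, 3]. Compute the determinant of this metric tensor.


For a diagonal metric, the determinant is the product of diagonal entries.
Diagonal entries: 6, 5, 4, 8, 3
det(g) = 6 * 5 * 4 * 8 * 3 = 2880

2880


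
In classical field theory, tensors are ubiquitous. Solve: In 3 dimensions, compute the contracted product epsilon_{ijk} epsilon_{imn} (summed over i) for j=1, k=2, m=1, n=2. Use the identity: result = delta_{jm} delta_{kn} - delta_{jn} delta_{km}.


Using the identity: epsilon_{ijk} epsilon_{imn} = delta_{jm} delta_{kn} - delta_{jn} delta_{km}.
delta_{11} = 1
delta_{22} = 1
delta_{12} = 0
delta_{21} = 0
Result = 1 * 1 - 0 * 0 = 1 - 0 = 1

1


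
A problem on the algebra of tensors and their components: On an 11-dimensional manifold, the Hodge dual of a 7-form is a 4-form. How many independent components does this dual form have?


The Hodge dual of a p-form on an n-dimensional manifold is an (n-p)-form.
n = 11, p = 7, so dual degree = 11 - 7 = 4
The number of components is C(n, n-p) = C(11, 4) = 330

330


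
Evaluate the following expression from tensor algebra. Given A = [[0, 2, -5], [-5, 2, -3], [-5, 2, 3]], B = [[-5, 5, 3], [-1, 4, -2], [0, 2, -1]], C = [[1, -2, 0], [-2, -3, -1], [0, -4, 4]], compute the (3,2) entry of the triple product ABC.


(ABC)_{32} = sum_m (AB)_{3m} C_{m2}. First compute row 3 of AB.
(AB)_{31} = -5*-5 + 2*-1 + 3*0 = 23
(AB)_{32} = -5*5 + 2*4 + 3*2 = -11
(AB)_{33} = -5*3 + 2*-2 + 3*-1 = -22
Now contract with column 2 of C:
(AB)_{31} * C_{12} = 23 * -2 = -46
(AB)_{32} * C_{22} = -11 * -3 = 33
(AB)_{33} * C_{32} = -22 * -4 = 88
(ABC)_{32} = -46 + 33 + 88 = 75

75


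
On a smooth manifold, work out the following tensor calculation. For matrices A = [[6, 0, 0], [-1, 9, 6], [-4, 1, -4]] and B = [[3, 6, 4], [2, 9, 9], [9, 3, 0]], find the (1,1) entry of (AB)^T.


(AB)^T_{ij} = (AB)_{ji} = sum_k A_{jk} B_{ki}.
For i=1, j=1 we need (AB)_{11}:
A_{11} * B_{11} = 6 * 3 = 18
A_{12} * B_{21} = 0 * 2 = 0
A_{13} * B_{31} = 0 * 9 = 0
Sum = 18 + 0 + 0 = 18

18


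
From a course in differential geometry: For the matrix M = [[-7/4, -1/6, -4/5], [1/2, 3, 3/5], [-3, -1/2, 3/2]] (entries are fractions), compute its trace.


The trace is the sum of diagonal entries.
Diagonal: M[1,1] = -7/4, M[2,2] = 3, M[3,3] = 3/2
Tr(M) = -7/4 + 3 + 3/2
Computing step by step:
After adding M[1,1]: -7/4
After adding M[2,2]: 5/4
After adding M[3,3]: 11/4
Tr(M) = 11/4

11/4


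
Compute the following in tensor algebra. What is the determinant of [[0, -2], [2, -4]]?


For a 2x2 matrix [[a, b], [c, d]], det = a*d - b*c.
a = 0, b = -2, c = 2, d = -4
a*d = 0 * -4 = 0
b*c = -2 * 2 = -4
det = 0 - -4 = 4

4


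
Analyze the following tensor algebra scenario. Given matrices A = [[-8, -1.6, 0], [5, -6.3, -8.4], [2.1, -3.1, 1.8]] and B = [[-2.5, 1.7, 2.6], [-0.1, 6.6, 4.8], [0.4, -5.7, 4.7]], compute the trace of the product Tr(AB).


Tr(AB) = sum_i (AB)_{ii} where (AB)_{ii} = sum_k A_{ik} B_{ki}.
(AB)_{11} = -8*-2.5 + -1.6*-0.1 + 0*0.4 = 20.16
(AB)_{22} = 5*1.7 + -6.3*6.6 + -8.4*-5.7 = 14.8
(AB)_{33} = 2.1*2.6 + -3.1*4.8 + 1.8*4.7 = -0.96
Tr(AB) = 20.16 + 14.8 + -0.96 = 34

34


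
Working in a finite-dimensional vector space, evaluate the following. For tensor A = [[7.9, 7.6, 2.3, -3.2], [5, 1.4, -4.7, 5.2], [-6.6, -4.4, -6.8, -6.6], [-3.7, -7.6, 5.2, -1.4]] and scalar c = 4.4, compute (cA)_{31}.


Scalar multiplication: (cA)_{ij} = c * A_{ij}.
c = 4.4
A_{31} = -6.6
(cA)_{31} = 4.4 * -6.6 = -29.04

-29.04


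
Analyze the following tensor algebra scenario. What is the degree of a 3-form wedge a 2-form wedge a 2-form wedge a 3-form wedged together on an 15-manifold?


The degree of a wedge product is the sum of the degrees of the individual forms.
Degrees: 3, 2, 2, 3
Total degree = 3 + 2 + 2 + 3 = 10

10


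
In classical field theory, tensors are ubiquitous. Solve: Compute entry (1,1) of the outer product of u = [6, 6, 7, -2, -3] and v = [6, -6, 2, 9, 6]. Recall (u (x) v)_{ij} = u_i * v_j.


The outer product entry T_{ij} = u_i * v_j.
We need i=1, j=1.
u_1 = 6, v_1 = 6
T_{1,1} = 6 * 6 = 36

36


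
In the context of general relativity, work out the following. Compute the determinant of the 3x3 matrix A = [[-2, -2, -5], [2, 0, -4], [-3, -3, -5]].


Expanding along the first row, det(A) = a11*M_11 - a12*M_12 + a13*M_13, where M_1j is the (1,j) minor.
Minor M_11 = 0*-5 - -4*-3 = -12
Minor M_12 = 2*-5 - -4*-3 = -22
Minor M_13 = 2*-3 - 0*-3 = -6
det = -2*(-12) - -2*(-22) + -5*(-6)
    = 24 - 44 + 30
    = 10

10


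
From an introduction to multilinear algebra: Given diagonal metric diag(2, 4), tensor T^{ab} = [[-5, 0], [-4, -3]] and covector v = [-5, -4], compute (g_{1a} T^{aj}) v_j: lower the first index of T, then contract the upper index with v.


Step 1: lower the first index. For a diagonal metric, g_{ia} T^{aj} = g_{ii} T^{ij} (no sum on i).
g_{11} = 2
S_1{}^1 = 2 * T^{11} = 2 * -5 = -10
S_1{}^2 = 2 * T^{12} = 2 * 0 = 0
Step 2: contract S_1{}^j with v_j.
S_1{}^1 * v_1 = -10 * -5 = 50
S_1{}^2 * v_2 = 0 * -4 = 0
Result = 50 + 0 = 50

50


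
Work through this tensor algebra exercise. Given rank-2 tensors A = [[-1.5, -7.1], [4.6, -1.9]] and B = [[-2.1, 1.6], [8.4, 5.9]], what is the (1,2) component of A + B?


Tensor addition is component-wise: (A + B)_{ij} = A_{ij} + B_{ij}.
A_{12} = -7.1
B_{12} = 1.6
(A + B)_{12} = -7.1 + 1.6 = -5.5

-5.5


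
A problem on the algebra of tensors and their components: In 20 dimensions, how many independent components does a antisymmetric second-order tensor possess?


A antisymmetric rank-2 tensor in d dimensions has d(d-1)/2 independent components.
d = 20
d(d-1)/2 = 20 * 19 / 2 = 380 / 2 = 190

190


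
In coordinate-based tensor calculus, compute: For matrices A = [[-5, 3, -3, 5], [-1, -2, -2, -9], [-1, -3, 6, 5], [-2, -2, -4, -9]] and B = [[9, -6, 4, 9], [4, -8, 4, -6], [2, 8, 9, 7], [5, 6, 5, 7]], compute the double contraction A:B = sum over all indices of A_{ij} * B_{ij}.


A:B = sum over all i,j of A_{ij} * B_{ij}.
Row 1: -5*9=-45, 3*-6=-18, -3*4=-12, 5*9=45 => row sum = -30
Row 2: -1*4=-4, -2*-8=16, -2*4=-8, -9*-6=54 => row sum = 58
Row 3: -1*2=-2, -3*8=-24, 6*9=54, 5*7=35 => row sum = 63
Row 4: -2*5=-10, -2*6=-12, -4*5=-20, -9*7=-63 => row sum = -105
Total = -30 + 58 + 63 + -105 = -14

-14


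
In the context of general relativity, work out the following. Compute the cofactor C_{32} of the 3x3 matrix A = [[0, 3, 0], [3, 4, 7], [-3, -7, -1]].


To find cofactor C_{32}, delete row 3 and column 2.
The resulting 2x2 submatrix is: [[0, 0], [3, 7]]
Minor M_{32} = 0*7 - 0*3
  = 0 - 0 = 0
Sign = (-1)^(3+2) = (-1)^5 = -1
Cofactor C_{32} = -1 * 0 = 0

0


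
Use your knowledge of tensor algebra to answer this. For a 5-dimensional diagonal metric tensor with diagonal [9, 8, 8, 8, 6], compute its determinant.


For a diagonal metric, the determinant is the product of diagonal entries.
Diagonal entries: 9, 8, 8, 8, 6
det(g) = 9 * 8 * 8 * 8 * 6 = 27648

27648


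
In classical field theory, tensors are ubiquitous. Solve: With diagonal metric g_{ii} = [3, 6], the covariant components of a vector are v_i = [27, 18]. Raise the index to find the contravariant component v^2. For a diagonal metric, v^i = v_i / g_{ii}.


To raise an index with a diagonal metric: v^i = v_i / g_{ii}.
For index 2: v_2 = 18, g_{22} = 6
v^2 = 18 / 6 = 3

3
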